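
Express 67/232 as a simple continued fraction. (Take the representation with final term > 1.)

67 = 0*232 + 67
232 = 3*67 + 31
67 = 2*31 + 5
31 = 6*5 + 1
5 = 5*1 + 0  (stop)
So 67/232 = [0; 3, 2, 6, 5].

[0; 3, 2, 6, 5]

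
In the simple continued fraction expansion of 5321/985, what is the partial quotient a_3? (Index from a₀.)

5321 = 5·985 + 396   →  a_0 = 5
985 = 2·396 + 193   →  a_1 = 2
396 = 2·193 + 10   →  a_2 = 2
193 = 19·10 + 3   →  a_3 = 19

19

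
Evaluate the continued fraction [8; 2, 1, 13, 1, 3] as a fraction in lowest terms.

Using pₖ = aₖpₖ₋₁ + pₖ₋₂ and qₖ = aₖqₖ₋₁ + qₖ₋₂:
  k=0: a=8, p=8, q=1
  k=1: a=2, p=17, q=2
  k=2: a=1, p=25, q=3
  k=3: a=13, p=342, q=41
  k=4: a=1, p=367, q=44
  k=5: a=3, p=1443, q=173

1443/173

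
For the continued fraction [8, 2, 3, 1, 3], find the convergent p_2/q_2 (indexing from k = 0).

59/7

Using pₖ = aₖpₖ₋₁ + pₖ₋₂, qₖ = aₖqₖ₋₁ + qₖ₋₂ (with p₋₁=1, p₋₂=0, q₋₁=0, q₋₂=1):
  k=0: a=8, p=8, q=1
  k=1: a=2, p=17, q=2
  k=2: a=3, p=59, q=7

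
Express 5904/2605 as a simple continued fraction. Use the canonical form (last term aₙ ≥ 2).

[2; 3, 1, 3, 17, 10]

5904 = 2·2605 + 694
2605 = 3·694 + 523
694 = 1·523 + 171
523 = 3·171 + 10
171 = 17·10 + 1
10 = 10·1 + 0  (stop)
So 5904/2605 = [2; 3, 1, 3, 17, 10].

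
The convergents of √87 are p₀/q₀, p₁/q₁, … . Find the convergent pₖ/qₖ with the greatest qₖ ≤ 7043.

28719/3079

√87 = [9; 3, 18, …] (period length 2).
Convergents:
  p_0/q_0 = 9/1
  p_1/q_1 = 28/3
  p_2/q_2 = 513/55
  p_3/q_3 = 1567/168
  p_4/q_4 = 28719/3079
  p_5/q_5 = 87724/9405
q_4 = 3079 ≤ 7043 < 9405 = q_5, so the answer is 28719/3079.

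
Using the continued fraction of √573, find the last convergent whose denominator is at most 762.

√573 = [23; 1, 14, 1, 46, …] (period length 4).
Convergents:
  p_0/q_0 = 23/1
  p_1/q_1 = 24/1
  p_2/q_2 = 359/15
  p_3/q_3 = 383/16
  p_4/q_4 = 17977/751
  p_5/q_5 = 18360/767
q_4 = 751 ≤ 762 < 767 = q_5, so the answer is 17977/751.

17977/751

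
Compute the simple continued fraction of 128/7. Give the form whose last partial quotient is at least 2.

128 = 18×7 + 2
7 = 3×2 + 1
2 = 2×1 + 0  (stop)
So 128/7 = [18; 3, 2].

[18; 3, 2]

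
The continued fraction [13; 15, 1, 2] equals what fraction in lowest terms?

614/47

Fold from the inside: start with 2/1.
  1 + 1/2 = 3/2
  15 + 2/3 = 47/3
  13 + 3/47 = 614/47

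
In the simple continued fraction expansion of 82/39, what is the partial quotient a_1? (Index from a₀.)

82 = 2·39 + 4   →  a_0 = 2
39 = 9·4 + 3   →  a_1 = 9

9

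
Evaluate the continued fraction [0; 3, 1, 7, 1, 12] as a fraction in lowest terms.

Fold from the inside: start with 12/1.
  1 + 1/12 = 13/12
  7 + 12/13 = 103/13
  1 + 13/103 = 116/103
  3 + 103/116 = 451/116
  0 + 116/451 = 116/451

116/451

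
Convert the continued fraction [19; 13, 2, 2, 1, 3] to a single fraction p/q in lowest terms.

Fold from the inside: start with 3/1.
  1 + 1/3 = 4/3
  2 + 3/4 = 11/4
  2 + 4/11 = 26/11
  13 + 11/26 = 349/26
  19 + 26/349 = 6657/349

6657/349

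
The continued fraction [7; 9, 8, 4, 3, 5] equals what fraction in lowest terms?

36835/5181

Using pₖ = aₖpₖ₋₁ + pₖ₋₂ and qₖ = aₖqₖ₋₁ + qₖ₋₂:
  k=0: a=7, p=7, q=1
  k=1: a=9, p=64, q=9
  k=2: a=8, p=519, q=73
  k=3: a=4, p=2140, q=301
  k=4: a=3, p=6939, q=976
  k=5: a=5, p=36835, q=5181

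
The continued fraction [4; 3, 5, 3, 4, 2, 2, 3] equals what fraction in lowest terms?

Fold from the inside: start with 3/1.
  2 + 1/3 = 7/3
  2 + 3/7 = 17/7
  4 + 7/17 = 75/17
  3 + 17/75 = 242/75
  5 + 75/242 = 1285/242
  3 + 242/1285 = 4097/1285
  4 + 1285/4097 = 17673/4097

17673/4097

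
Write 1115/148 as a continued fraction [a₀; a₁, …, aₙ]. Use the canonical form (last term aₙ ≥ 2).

[7; 1, 1, 6, 1, 9]

1115 = 7×148 + 79
148 = 1×79 + 69
79 = 1×69 + 10
69 = 6×10 + 9
10 = 1×9 + 1
9 = 9×1 + 0  (stop)
So 1115/148 = [7; 1, 1, 6, 1, 9].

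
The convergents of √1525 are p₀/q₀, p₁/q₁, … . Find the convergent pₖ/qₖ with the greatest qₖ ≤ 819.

√1525 = [39; 19, 1, 1, 19, 78, …] (period length 5).
Convergents:
  p_0/q_0 = 39/1
  p_1/q_1 = 742/19
  p_2/q_2 = 781/20
  p_3/q_3 = 1523/39
  p_4/q_4 = 29718/761
  p_5/q_5 = 2319527/59397
q_4 = 761 ≤ 819 < 59397 = q_5, so the answer is 29718/761.

29718/761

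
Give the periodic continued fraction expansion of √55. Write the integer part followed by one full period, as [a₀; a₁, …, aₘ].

a₀ = ⌊√55⌋ = 7.
With m₀=0, d₀=1 and mₖ₊₁ = dₖaₖ − mₖ, dₖ₊₁ = (n − mₖ₊₁²)/dₖ, aₖ₊₁ = ⌊(a₀+mₖ₊₁)/dₖ₊₁⌋:
  k=1: m=7, d=6, a=2
  k=2: m=5, d=5, a=2
  k=3: m=5, d=6, a=2
  k=4: m=7, d=1, a=14
d=1 and a=2a₀=14 at k=4, so the next step gives (m, d) = (7, 6) again — its k=1 value — and the period has length 4.

[7; 2, 2, 2, 14]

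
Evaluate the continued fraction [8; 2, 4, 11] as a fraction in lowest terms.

853/101

Fold from the inside: start with 11/1.
  4 + 1/11 = 45/11
  2 + 11/45 = 101/45
  8 + 45/101 = 853/101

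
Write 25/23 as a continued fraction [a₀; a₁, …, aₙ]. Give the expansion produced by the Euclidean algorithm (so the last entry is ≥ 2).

25 = 1×23 + 2
23 = 11×2 + 1
2 = 2×1 + 0  (stop)
So 25/23 = [1; 11, 2].

[1; 11, 2]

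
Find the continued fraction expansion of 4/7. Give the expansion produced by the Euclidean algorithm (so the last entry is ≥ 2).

[0; 1, 1, 3]

4 = 0×7 + 4
7 = 1×4 + 3
4 = 1×3 + 1
3 = 3×1 + 0  (stop)
So 4/7 = [0; 1, 1, 3].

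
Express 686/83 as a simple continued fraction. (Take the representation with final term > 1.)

[8; 3, 1, 3, 2, 2]

686 = 8·83 + 22
83 = 3·22 + 17
22 = 1·17 + 5
17 = 3·5 + 2
5 = 2·2 + 1
2 = 2·1 + 0  (stop)
So 686/83 = [8; 3, 1, 3, 2, 2].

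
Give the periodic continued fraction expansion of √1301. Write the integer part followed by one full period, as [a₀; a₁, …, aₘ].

a₀ = ⌊√1301⌋ = 36.
With m₀=0, d₀=1 and mₖ₊₁ = dₖaₖ − mₖ, dₖ₊₁ = (n − mₖ₊₁²)/dₖ, aₖ₊₁ = ⌊(a₀+mₖ₊₁)/dₖ₊₁⌋:
  k=1: m=36, d=5, a=14
  k=2: m=34, d=29, a=2
  k=3: m=24, d=25, a=2
  k=4: m=26, d=25, a=2
  k=5: m=24, d=29, a=2
  k=6: m=34, d=5, a=14
  k=7: m=36, d=1, a=72
d=1 and a=2a₀=72 at k=7, so the next step gives (m, d) = (36, 5) again — its k=1 value — and the period has length 7.

[36; 14, 2, 2, 2, 2, 14, 72]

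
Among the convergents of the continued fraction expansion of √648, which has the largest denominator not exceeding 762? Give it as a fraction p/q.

√648 = [25; 2, 5, 6, 5, 2, 50, …] (period length 6).
Convergents:
  p_0/q_0 = 25/1
  p_1/q_1 = 51/2
  p_2/q_2 = 280/11
  p_3/q_3 = 1731/68
  p_4/q_4 = 8935/351
  p_5/q_5 = 19601/770
q_4 = 351 ≤ 762 < 770 = q_5, so the answer is 8935/351.

8935/351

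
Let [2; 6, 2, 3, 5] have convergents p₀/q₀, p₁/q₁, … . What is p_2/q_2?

28/13

Using pₖ = aₖpₖ₋₁ + pₖ₋₂, qₖ = aₖqₖ₋₁ + qₖ₋₂ (with p₋₁=1, p₋₂=0, q₋₁=0, q₋₂=1):
  k=0: a=2, p=2, q=1
  k=1: a=6, p=13, q=6
  k=2: a=2, p=28, q=13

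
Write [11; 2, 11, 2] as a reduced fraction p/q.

Using pₖ = aₖpₖ₋₁ + pₖ₋₂ and qₖ = aₖqₖ₋₁ + qₖ₋₂:
  k=0: a=11, p=11, q=1
  k=1: a=2, p=23, q=2
  k=2: a=11, p=264, q=23
  k=3: a=2, p=551, q=48

551/48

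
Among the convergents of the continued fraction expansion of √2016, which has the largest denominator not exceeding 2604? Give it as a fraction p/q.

40365/899

√2016 = [44; 1, 8, 1, 88, …] (period length 4).
Convergents:
  p_0/q_0 = 44/1
  p_1/q_1 = 45/1
  p_2/q_2 = 404/9
  p_3/q_3 = 449/10
  p_4/q_4 = 39916/889
  p_5/q_5 = 40365/899
  p_6/q_6 = 362836/8081
q_5 = 899 ≤ 2604 < 8081 = q_6, so the answer is 40365/899.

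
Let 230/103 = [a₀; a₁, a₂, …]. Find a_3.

230 = 2·103 + 24   →  a_0 = 2
103 = 4·24 + 7   →  a_1 = 4
24 = 3·7 + 3   →  a_2 = 3
7 = 2·3 + 1   →  a_3 = 2

2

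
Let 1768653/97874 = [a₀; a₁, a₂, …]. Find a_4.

15

1768653 = 18·97874 + 6921   →  a_0 = 18
97874 = 14·6921 + 980   →  a_1 = 14
6921 = 7·980 + 61   →  a_2 = 7
980 = 16·61 + 4   →  a_3 = 16
61 = 15·4 + 1   →  a_4 = 15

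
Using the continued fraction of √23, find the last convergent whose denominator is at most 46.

√23 = [4; 1, 3, 1, 8, …] (period length 4).
Convergents:
  p_0/q_0 = 4/1
  p_1/q_1 = 5/1
  p_2/q_2 = 19/4
  p_3/q_3 = 24/5
  p_4/q_4 = 211/44
  p_5/q_5 = 235/49
q_4 = 44 ≤ 46 < 49 = q_5, so the answer is 211/44.

211/44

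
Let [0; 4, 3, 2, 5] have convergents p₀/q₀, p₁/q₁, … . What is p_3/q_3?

7/30

Using pₖ = aₖpₖ₋₁ + pₖ₋₂, qₖ = aₖqₖ₋₁ + qₖ₋₂ (with p₋₁=1, p₋₂=0, q₋₁=0, q₋₂=1):
  k=0: a=0, p=0, q=1
  k=1: a=4, p=1, q=4
  k=2: a=3, p=3, q=13
  k=3: a=2, p=7, q=30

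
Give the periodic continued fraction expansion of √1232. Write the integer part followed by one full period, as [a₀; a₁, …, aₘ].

[35; 10, 70]

a₀ = ⌊√1232⌋ = 35.
With m₀=0, d₀=1 and mₖ₊₁ = dₖaₖ − mₖ, dₖ₊₁ = (n − mₖ₊₁²)/dₖ, aₖ₊₁ = ⌊(a₀+mₖ₊₁)/dₖ₊₁⌋:
  k=1: m=35, d=7, a=10
  k=2: m=35, d=1, a=70
d=1 and a=2a₀=70 at k=2, so the next step gives (m, d) = (35, 7) again — its k=1 value — and the period has length 2.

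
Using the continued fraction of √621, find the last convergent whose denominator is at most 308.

√621 = [24; 1, 11, 2, 11, 1, 48, …] (period length 6).
Convergents:
  p_0/q_0 = 24/1
  p_1/q_1 = 25/1
  p_2/q_2 = 299/12
  p_3/q_3 = 623/25
  p_4/q_4 = 7152/287
  p_5/q_5 = 7775/312
q_4 = 287 ≤ 308 < 312 = q_5, so the answer is 7152/287.

7152/287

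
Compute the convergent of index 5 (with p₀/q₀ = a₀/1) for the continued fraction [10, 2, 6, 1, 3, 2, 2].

Using pₖ = aₖpₖ₋₁ + pₖ₋₂, qₖ = aₖqₖ₋₁ + qₖ₋₂ (with p₋₁=1, p₋₂=0, q₋₁=0, q₋₂=1):
  k=0: a=10, p=10, q=1
  k=1: a=2, p=21, q=2
  k=2: a=6, p=136, q=13
  k=3: a=1, p=157, q=15
  k=4: a=3, p=607, q=58
  k=5: a=2, p=1371, q=131

1371/131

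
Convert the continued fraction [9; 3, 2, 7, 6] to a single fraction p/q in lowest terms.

2963/319

Using pₖ = aₖpₖ₋₁ + pₖ₋₂ and qₖ = aₖqₖ₋₁ + qₖ₋₂:
  k=0: a=9, p=9, q=1
  k=1: a=3, p=28, q=3
  k=2: a=2, p=65, q=7
  k=3: a=7, p=483, q=52
  k=4: a=6, p=2963, q=319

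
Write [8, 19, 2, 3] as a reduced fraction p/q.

Fold from the inside: start with 3/1.
  2 + 1/3 = 7/3
  19 + 3/7 = 136/7
  8 + 7/136 = 1095/136

1095/136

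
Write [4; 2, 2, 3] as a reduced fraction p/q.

75/17

Using pₖ = aₖpₖ₋₁ + pₖ₋₂ and qₖ = aₖqₖ₋₁ + qₖ₋₂:
  k=0: a=4, p=4, q=1
  k=1: a=2, p=9, q=2
  k=2: a=2, p=22, q=5
  k=3: a=3, p=75, q=17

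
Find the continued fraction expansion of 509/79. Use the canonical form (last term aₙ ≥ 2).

509 = 6×79 + 35
79 = 2×35 + 9
35 = 3×9 + 8
9 = 1×8 + 1
8 = 8×1 + 0  (stop)
So 509/79 = [6; 2, 3, 1, 8].

[6; 2, 3, 1, 8]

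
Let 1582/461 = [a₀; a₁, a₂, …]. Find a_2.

1582 = 3·461 + 199   →  a_0 = 3
461 = 2·199 + 63   →  a_1 = 2
199 = 3·63 + 10   →  a_2 = 3

3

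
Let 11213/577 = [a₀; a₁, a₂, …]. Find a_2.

3

11213 = 19·577 + 250   →  a_0 = 19
577 = 2·250 + 77   →  a_1 = 2
250 = 3·77 + 19   →  a_2 = 3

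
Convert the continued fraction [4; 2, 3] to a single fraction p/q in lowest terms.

31/7

Fold from the inside: start with 3/1.
  2 + 1/3 = 7/3
  4 + 3/7 = 31/7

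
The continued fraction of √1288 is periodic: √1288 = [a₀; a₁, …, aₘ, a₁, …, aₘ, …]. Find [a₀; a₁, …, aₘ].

a₀ = ⌊√1288⌋ = 35.

[35; 1, 7, 1, 70]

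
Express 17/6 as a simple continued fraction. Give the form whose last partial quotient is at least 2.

[2; 1, 5]

17 = 2×6 + 5
6 = 1×5 + 1
5 = 5×1 + 0  (stop)
So 17/6 = [2; 1, 5].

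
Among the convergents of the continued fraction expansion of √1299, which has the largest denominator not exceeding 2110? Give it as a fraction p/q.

√1299 = [36; 24, 72, …] (period length 2).
Convergents:
  p_0/q_0 = 36/1
  p_1/q_1 = 865/24
  p_2/q_2 = 62316/1729
  p_3/q_3 = 1496449/41520
q_2 = 1729 ≤ 2110 < 41520 = q_3, so the answer is 62316/1729.

62316/1729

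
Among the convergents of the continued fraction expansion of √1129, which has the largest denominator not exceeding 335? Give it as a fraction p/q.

√1129 = [33; 1, 1, 1, 1, 66, …] (period length 5).
Convergents:
  p_0/q_0 = 33/1
  p_1/q_1 = 34/1
  p_2/q_2 = 67/2
  p_3/q_3 = 101/3
  p_4/q_4 = 168/5
  p_5/q_5 = 11189/333
  p_6/q_6 = 11357/338
q_5 = 333 ≤ 335 < 338 = q_6, so the answer is 11189/333.

11189/333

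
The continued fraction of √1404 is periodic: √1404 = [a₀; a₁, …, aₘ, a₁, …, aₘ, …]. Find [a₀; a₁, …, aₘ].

[37; 2, 7, 1, 4, 1, 7, 2, 74]

a₀ = ⌊√1404⌋ = 37.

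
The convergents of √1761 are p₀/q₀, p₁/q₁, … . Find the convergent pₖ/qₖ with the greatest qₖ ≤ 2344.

√1761 = [41; 1, 26, 1, 82, …] (period length 4).
Convergents:
  p_0/q_0 = 41/1
  p_1/q_1 = 42/1
  p_2/q_2 = 1133/27
  p_3/q_3 = 1175/28
  p_4/q_4 = 97483/2323
  p_5/q_5 = 98658/2351
q_4 = 2323 ≤ 2344 < 2351 = q_5, so the answer is 97483/2323.

97483/2323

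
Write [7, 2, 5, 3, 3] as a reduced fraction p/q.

Using pₖ = aₖpₖ₋₁ + pₖ₋₂ and qₖ = aₖqₖ₋₁ + qₖ₋₂:
  k=0: a=7, p=7, q=1
  k=1: a=2, p=15, q=2
  k=2: a=5, p=82, q=11
  k=3: a=3, p=261, q=35
  k=4: a=3, p=865, q=116

865/116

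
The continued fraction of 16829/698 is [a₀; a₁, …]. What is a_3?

2

16829 = 24·698 + 77   →  a_0 = 24
698 = 9·77 + 5   →  a_1 = 9
77 = 15·5 + 2   →  a_2 = 15
5 = 2·2 + 1   →  a_3 = 2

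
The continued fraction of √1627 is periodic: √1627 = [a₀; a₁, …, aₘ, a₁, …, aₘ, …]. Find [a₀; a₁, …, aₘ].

[40; 2, 1, 39, 1, 2, 80]

a₀ = ⌊√1627⌋ = 40.
With m₀=0, d₀=1 and mₖ₊₁ = dₖaₖ − mₖ, dₖ₊₁ = (n − mₖ₊₁²)/dₖ, aₖ₊₁ = ⌊(a₀+mₖ₊₁)/dₖ₊₁⌋:
  k=1: m=40, d=27, a=2
  k=2: m=14, d=53, a=1
  k=3: m=39, d=2, a=39
  k=4: m=39, d=53, a=1
  k=5: m=14, d=27, a=2
  k=6: m=40, d=1, a=80
d=1 and a=2a₀=80 at k=6, so the next step gives (m, d) = (40, 27) again — its k=1 value — and the period has length 6.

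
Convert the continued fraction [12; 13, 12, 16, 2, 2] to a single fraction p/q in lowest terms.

156257/12939

Using pₖ = aₖpₖ₋₁ + pₖ₋₂ and qₖ = aₖqₖ₋₁ + qₖ₋₂:
  k=0: a=12, p=12, q=1
  k=1: a=13, p=157, q=13
  k=2: a=12, p=1896, q=157
  k=3: a=16, p=30493, q=2525
  k=4: a=2, p=62882, q=5207
  k=5: a=2, p=156257, q=12939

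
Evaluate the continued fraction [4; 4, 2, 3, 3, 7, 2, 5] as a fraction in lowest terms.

36783/8705

Fold from the inside: start with 5/1.
  2 + 1/5 = 11/5
  7 + 5/11 = 82/11
  3 + 11/82 = 257/82
  3 + 82/257 = 853/257
  2 + 257/853 = 1963/853
  4 + 853/1963 = 8705/1963
  4 + 1963/8705 = 36783/8705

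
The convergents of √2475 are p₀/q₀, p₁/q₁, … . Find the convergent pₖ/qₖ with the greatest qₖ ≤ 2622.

√2475 = [49; 1, 2, 1, 98, …] (period length 4).
Convergents:
  p_0/q_0 = 49/1
  p_1/q_1 = 50/1
  p_2/q_2 = 149/3
  p_3/q_3 = 199/4
  p_4/q_4 = 19651/395
  p_5/q_5 = 19850/399
  p_6/q_6 = 59351/1193
  p_7/q_7 = 79201/1592
  p_8/q_8 = 7821049/157209
q_7 = 1592 ≤ 2622 < 157209 = q_8, so the answer is 79201/1592.

79201/1592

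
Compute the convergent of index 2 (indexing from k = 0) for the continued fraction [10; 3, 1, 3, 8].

41/4

Using pₖ = aₖpₖ₋₁ + pₖ₋₂, qₖ = aₖqₖ₋₁ + qₖ₋₂ (with p₋₁=1, p₋₂=0, q₋₁=0, q₋₂=1):
  k=0: a=10, p=10, q=1
  k=1: a=3, p=31, q=3
  k=2: a=1, p=41, q=4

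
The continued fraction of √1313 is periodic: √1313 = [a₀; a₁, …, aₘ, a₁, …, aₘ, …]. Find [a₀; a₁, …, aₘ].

a₀ = ⌊√1313⌋ = 36.
With m₀=0, d₀=1 and mₖ₊₁ = dₖaₖ − mₖ, dₖ₊₁ = (n − mₖ₊₁²)/dₖ, aₖ₊₁ = ⌊(a₀+mₖ₊₁)/dₖ₊₁⌋:
  k=1: m=36, d=17, a=4
  k=2: m=32, d=17, a=4
  k=3: m=36, d=1, a=72
d=1 and a=2a₀=72 at k=3, so the next step gives (m, d) = (36, 17) again — its k=1 value — and the period has length 3.

[36; 4, 4, 72]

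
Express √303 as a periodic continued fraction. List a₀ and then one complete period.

[17; 2, 2, 5, 2, 2, 34]

a₀ = ⌊√303⌋ = 17.
With m₀=0, d₀=1 and mₖ₊₁ = dₖaₖ − mₖ, dₖ₊₁ = (n − mₖ₊₁²)/dₖ, aₖ₊₁ = ⌊(a₀+mₖ₊₁)/dₖ₊₁⌋:
  k=1: m=17, d=14, a=2
  k=2: m=11, d=13, a=2
  k=3: m=15, d=6, a=5
  k=4: m=15, d=13, a=2
  k=5: m=11, d=14, a=2
  k=6: m=17, d=1, a=34
d=1 and a=2a₀=34 at k=6, so the next step gives (m, d) = (17, 14) again — its k=1 value — and the period has length 6.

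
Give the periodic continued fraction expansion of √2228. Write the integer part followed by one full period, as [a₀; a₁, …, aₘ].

[47; 4, 1, 22, 1, 4, 94]

a₀ = ⌊√2228⌋ = 47.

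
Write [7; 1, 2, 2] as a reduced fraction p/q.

54/7

Fold from the inside: start with 2/1.
  2 + 1/2 = 5/2
  1 + 2/5 = 7/5
  7 + 5/7 = 54/7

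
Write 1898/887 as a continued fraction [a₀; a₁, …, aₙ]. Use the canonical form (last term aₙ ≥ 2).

1898 = 2×887 + 124
887 = 7×124 + 19
124 = 6×19 + 10
19 = 1×10 + 9
10 = 1×9 + 1
9 = 9×1 + 0  (stop)
So 1898/887 = [2; 7, 6, 1, 1, 9].

[2; 7, 6, 1, 1, 9]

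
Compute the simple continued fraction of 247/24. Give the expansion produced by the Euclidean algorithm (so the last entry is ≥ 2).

247 = 10*24 + 7
24 = 3*7 + 3
7 = 2*3 + 1
3 = 3*1 + 0  (stop)
So 247/24 = [10; 3, 2, 3].

[10; 3, 2, 3]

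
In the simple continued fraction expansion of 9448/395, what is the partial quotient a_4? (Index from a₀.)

9448 = 23·395 + 363   →  a_0 = 23
395 = 1·363 + 32   →  a_1 = 1
363 = 11·32 + 11   →  a_2 = 11
32 = 2·11 + 10   →  a_3 = 2
11 = 1·10 + 1   →  a_4 = 1

1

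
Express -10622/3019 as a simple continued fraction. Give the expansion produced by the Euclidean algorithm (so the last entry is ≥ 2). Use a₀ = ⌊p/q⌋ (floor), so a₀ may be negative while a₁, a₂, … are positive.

-10622 = -4*3019 + 1454
3019 = 2*1454 + 111
1454 = 13*111 + 11
111 = 10*11 + 1
11 = 11*1 + 0  (stop)
So -10622/3019 = [-4; 2, 13, 10, 11].

[-4; 2, 13, 10, 11]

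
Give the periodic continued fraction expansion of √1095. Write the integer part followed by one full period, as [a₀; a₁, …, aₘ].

a₀ = ⌊√1095⌋ = 33.
With m₀=0, d₀=1 and mₖ₊₁ = dₖaₖ − mₖ, dₖ₊₁ = (n − mₖ₊₁²)/dₖ, aₖ₊₁ = ⌊(a₀+mₖ₊₁)/dₖ₊₁⌋:
  k=1: m=33, d=6, a=11
  k=2: m=33, d=1, a=66
d=1 and a=2a₀=66 at k=2, so the next step gives (m, d) = (33, 6) again — its k=1 value — and the period has length 2.

[33; 11, 66]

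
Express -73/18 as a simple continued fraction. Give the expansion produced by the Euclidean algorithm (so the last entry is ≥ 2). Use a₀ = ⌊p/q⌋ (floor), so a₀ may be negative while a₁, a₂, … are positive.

-73 = -5·18 + 17
18 = 1·17 + 1
17 = 17·1 + 0  (stop)
So -73/18 = [-5; 1, 17].

[-5; 1, 17]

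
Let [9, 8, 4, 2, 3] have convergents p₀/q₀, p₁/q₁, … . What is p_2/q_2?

Using pₖ = aₖpₖ₋₁ + pₖ₋₂, qₖ = aₖqₖ₋₁ + qₖ₋₂ (with p₋₁=1, p₋₂=0, q₋₁=0, q₋₂=1):
  k=0: a=9, p=9, q=1
  k=1: a=8, p=73, q=8
  k=2: a=4, p=301, q=33

301/33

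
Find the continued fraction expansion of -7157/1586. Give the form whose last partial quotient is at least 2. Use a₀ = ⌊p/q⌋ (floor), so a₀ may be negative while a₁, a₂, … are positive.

[-5; 2, 19, 3, 13]

-7157 = -5·1586 + 773
1586 = 2·773 + 40
773 = 19·40 + 13
40 = 3·13 + 1
13 = 13·1 + 0  (stop)
So -7157/1586 = [-5; 2, 19, 3, 13].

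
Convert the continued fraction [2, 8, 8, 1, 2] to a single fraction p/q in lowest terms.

Using pₖ = aₖpₖ₋₁ + pₖ₋₂ and qₖ = aₖqₖ₋₁ + qₖ₋₂:
  k=0: a=2, p=2, q=1
  k=1: a=8, p=17, q=8
  k=2: a=8, p=138, q=65
  k=3: a=1, p=155, q=73
  k=4: a=2, p=448, q=211

448/211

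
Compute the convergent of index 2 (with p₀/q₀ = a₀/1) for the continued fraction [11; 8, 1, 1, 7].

100/9

Using pₖ = aₖpₖ₋₁ + pₖ₋₂, qₖ = aₖqₖ₋₁ + qₖ₋₂ (with p₋₁=1, p₋₂=0, q₋₁=0, q₋₂=1):
  k=0: a=11, p=11, q=1
  k=1: a=8, p=89, q=8
  k=2: a=1, p=100, q=9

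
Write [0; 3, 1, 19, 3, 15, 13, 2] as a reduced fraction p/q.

25367/100220

Fold from the inside: start with 2/1.
  13 + 1/2 = 27/2
  15 + 2/27 = 407/27
  3 + 27/407 = 1248/407
  19 + 407/1248 = 24119/1248
  1 + 1248/24119 = 25367/24119
  3 + 24119/25367 = 100220/25367
  0 + 25367/100220 = 25367/100220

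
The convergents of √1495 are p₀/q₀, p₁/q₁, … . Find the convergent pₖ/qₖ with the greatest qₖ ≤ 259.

√1495 = [38; 1, 1, 1, 76, …] (period length 4).
Convergents:
  p_0/q_0 = 38/1
  p_1/q_1 = 39/1
  p_2/q_2 = 77/2
  p_3/q_3 = 116/3
  p_4/q_4 = 8893/230
  p_5/q_5 = 9009/233
  p_6/q_6 = 17902/463
q_5 = 233 ≤ 259 < 463 = q_6, so the answer is 9009/233.

9009/233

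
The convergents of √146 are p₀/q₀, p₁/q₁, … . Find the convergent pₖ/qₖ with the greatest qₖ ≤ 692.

√146 = [12; 12, 24, …] (period length 2).
Convergents:
  p_0/q_0 = 12/1
  p_1/q_1 = 145/12
  p_2/q_2 = 3492/289
  p_3/q_3 = 42049/3480
q_2 = 289 ≤ 692 < 3480 = q_3, so the answer is 3492/289.

3492/289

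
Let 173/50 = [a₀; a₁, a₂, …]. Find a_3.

173 = 3·50 + 23   →  a_0 = 3
50 = 2·23 + 4   →  a_1 = 2
23 = 5·4 + 3   →  a_2 = 5
4 = 1·3 + 1   →  a_3 = 1

1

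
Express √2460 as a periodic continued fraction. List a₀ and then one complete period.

[49; 1, 1, 2, 24, 2, 1, 1, 98]

a₀ = ⌊√2460⌋ = 49.
With m₀=0, d₀=1 and mₖ₊₁ = dₖaₖ − mₖ, dₖ₊₁ = (n − mₖ₊₁²)/dₖ, aₖ₊₁ = ⌊(a₀+mₖ₊₁)/dₖ₊₁⌋:
  k=1: m=49, d=59, a=1
  k=2: m=10, d=40, a=1
  k=3: m=30, d=39, a=2
  k=4: m=48, d=4, a=24
  k=5: m=48, d=39, a=2
  k=6: m=30, d=40, a=1
  k=7: m=10, d=59, a=1
  k=8: m=49, d=1, a=98
d=1 and a=2a₀=98 at k=8, so the next step gives (m, d) = (49, 59) again — its k=1 value — and the period has length 8.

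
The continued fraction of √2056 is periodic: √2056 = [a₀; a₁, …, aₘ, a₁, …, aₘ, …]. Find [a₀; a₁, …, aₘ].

a₀ = ⌊√2056⌋ = 45.
With m₀=0, d₀=1 and mₖ₊₁ = dₖaₖ − mₖ, dₖ₊₁ = (n − mₖ₊₁²)/dₖ, aₖ₊₁ = ⌊(a₀+mₖ₊₁)/dₖ₊₁⌋:
  k=1: m=45, d=31, a=2
  k=2: m=17, d=57, a=1
  k=3: m=40, d=8, a=10
  k=4: m=40, d=57, a=1
  k=5: m=17, d=31, a=2
  k=6: m=45, d=1, a=90
d=1 and a=2a₀=90 at k=6, so the next step gives (m, d) = (45, 31) again — its k=1 value — and the period has length 6.

[45; 2, 1, 10, 1, 2, 90]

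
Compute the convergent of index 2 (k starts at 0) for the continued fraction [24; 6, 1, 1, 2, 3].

169/7

Using pₖ = aₖpₖ₋₁ + pₖ₋₂, qₖ = aₖqₖ₋₁ + qₖ₋₂ (with p₋₁=1, p₋₂=0, q₋₁=0, q₋₂=1):
  k=0: a=24, p=24, q=1
  k=1: a=6, p=145, q=6
  k=2: a=1, p=169, q=7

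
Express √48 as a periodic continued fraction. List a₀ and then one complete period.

[6; 1, 12]

a₀ = ⌊√48⌋ = 6.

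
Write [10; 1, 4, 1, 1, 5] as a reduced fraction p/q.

660/61

Using pₖ = aₖpₖ₋₁ + pₖ₋₂ and qₖ = aₖqₖ₋₁ + qₖ₋₂:
  k=0: a=10, p=10, q=1
  k=1: a=1, p=11, q=1
  k=2: a=4, p=54, q=5
  k=3: a=1, p=65, q=6
  k=4: a=1, p=119, q=11
  k=5: a=5, p=660, q=61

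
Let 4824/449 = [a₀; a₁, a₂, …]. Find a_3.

4824 = 10·449 + 334   →  a_0 = 10
449 = 1·334 + 115   →  a_1 = 1
334 = 2·115 + 104   →  a_2 = 2
115 = 1·104 + 11   →  a_3 = 1

1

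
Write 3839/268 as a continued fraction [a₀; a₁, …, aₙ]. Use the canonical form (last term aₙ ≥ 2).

[14; 3, 12, 2, 3]

3839 = 14·268 + 87
268 = 3·87 + 7
87 = 12·7 + 3
7 = 2·3 + 1
3 = 3·1 + 0  (stop)
So 3839/268 = [14; 3, 12, 2, 3].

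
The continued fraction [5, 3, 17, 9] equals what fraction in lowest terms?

2509/471

Fold from the inside: start with 9/1.
  17 + 1/9 = 154/9
  3 + 9/154 = 471/154
  5 + 154/471 = 2509/471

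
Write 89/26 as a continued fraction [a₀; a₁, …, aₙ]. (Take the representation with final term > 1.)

89 = 3·26 + 11
26 = 2·11 + 4
11 = 2·4 + 3
4 = 1·3 + 1
3 = 3·1 + 0  (stop)
So 89/26 = [3; 2, 2, 1, 3].

[3; 2, 2, 1, 3]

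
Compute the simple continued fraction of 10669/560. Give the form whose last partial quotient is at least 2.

[19; 19, 3, 4, 2]

10669 = 19·560 + 29
560 = 19·29 + 9
29 = 3·9 + 2
9 = 4·2 + 1
2 = 2·1 + 0  (stop)
So 10669/560 = [19; 19, 3, 4, 2].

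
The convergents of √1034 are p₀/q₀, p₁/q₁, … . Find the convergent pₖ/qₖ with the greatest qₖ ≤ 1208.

√1034 = [32; 6, 2, 2, 2, 6, 64, …] (period length 6).
Convergents:
  p_0/q_0 = 32/1
  p_1/q_1 = 193/6
  p_2/q_2 = 418/13
  p_3/q_3 = 1029/32
  p_4/q_4 = 2476/77
  p_5/q_5 = 15885/494
  p_6/q_6 = 1019116/31693
q_5 = 494 ≤ 1208 < 31693 = q_6, so the answer is 15885/494.

15885/494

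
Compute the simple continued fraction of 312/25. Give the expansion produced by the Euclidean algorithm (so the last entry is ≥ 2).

[12; 2, 12]

312 = 12*25 + 12
25 = 2*12 + 1
12 = 12*1 + 0  (stop)
So 312/25 = [12; 2, 12].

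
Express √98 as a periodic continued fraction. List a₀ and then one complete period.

a₀ = ⌊√98⌋ = 9.

[9; 1, 8, 1, 18]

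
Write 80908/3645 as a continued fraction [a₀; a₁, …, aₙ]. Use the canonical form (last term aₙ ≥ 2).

80908 = 22×3645 + 718
3645 = 5×718 + 55
718 = 13×55 + 3
55 = 18×3 + 1
3 = 3×1 + 0  (stop)
So 80908/3645 = [22; 5, 13, 18, 3].

[22; 5, 13, 18, 3]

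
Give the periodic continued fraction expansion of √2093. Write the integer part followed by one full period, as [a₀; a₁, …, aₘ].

[45; 1, 2, 1, 90]

a₀ = ⌊√2093⌋ = 45.
With m₀=0, d₀=1 and mₖ₊₁ = dₖaₖ − mₖ, dₖ₊₁ = (n − mₖ₊₁²)/dₖ, aₖ₊₁ = ⌊(a₀+mₖ₊₁)/dₖ₊₁⌋:
  k=1: m=45, d=68, a=1
  k=2: m=23, d=23, a=2
  k=3: m=23, d=68, a=1
  k=4: m=45, d=1, a=90
d=1 and a=2a₀=90 at k=4, so the next step gives (m, d) = (45, 68) again — its k=1 value — and the period has length 4.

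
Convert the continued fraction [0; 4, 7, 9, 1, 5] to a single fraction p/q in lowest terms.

Using pₖ = aₖpₖ₋₁ + pₖ₋₂ and qₖ = aₖqₖ₋₁ + qₖ₋₂:
  k=0: a=0, p=0, q=1
  k=1: a=4, p=1, q=4
  k=2: a=7, p=7, q=29
  k=3: a=9, p=64, q=265
  k=4: a=1, p=71, q=294
  k=5: a=5, p=419, q=1735

419/1735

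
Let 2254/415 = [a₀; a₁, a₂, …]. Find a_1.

2254 = 5·415 + 179   →  a_0 = 5
415 = 2·179 + 57   →  a_1 = 2

2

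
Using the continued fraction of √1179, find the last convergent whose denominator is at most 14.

√1179 = [34; 2, 1, 33, 1, 2, 68, …] (period length 6).
Convergents:
  p_0/q_0 = 34/1
  p_1/q_1 = 69/2
  p_2/q_2 = 103/3
  p_3/q_3 = 3468/101
q_2 = 3 ≤ 14 < 101 = q_3, so the answer is 103/3.

103/3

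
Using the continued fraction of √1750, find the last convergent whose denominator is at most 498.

20791/497

√1750 = [41; 1, 4, 1, 82, …] (period length 4).
Convergents:
  p_0/q_0 = 41/1
  p_1/q_1 = 42/1
  p_2/q_2 = 209/5
  p_3/q_3 = 251/6
  p_4/q_4 = 20791/497
  p_5/q_5 = 21042/503
q_4 = 497 ≤ 498 < 503 = q_5, so the answer is 20791/497.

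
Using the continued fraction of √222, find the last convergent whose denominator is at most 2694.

√222 = [14; 1, 8, 1, 28, …] (period length 4).
Convergents:
  p_0/q_0 = 14/1
  p_1/q_1 = 15/1
  p_2/q_2 = 134/9
  p_3/q_3 = 149/10
  p_4/q_4 = 4306/289
  p_5/q_5 = 4455/299
  p_6/q_6 = 39946/2681
  p_7/q_7 = 44401/2980
q_6 = 2681 ≤ 2694 < 2980 = q_7, so the answer is 39946/2681.

39946/2681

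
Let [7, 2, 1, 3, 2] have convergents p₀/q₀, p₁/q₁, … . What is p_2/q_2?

22/3

Using pₖ = aₖpₖ₋₁ + pₖ₋₂, qₖ = aₖqₖ₋₁ + qₖ₋₂ (with p₋₁=1, p₋₂=0, q₋₁=0, q₋₂=1):
  k=0: a=7, p=7, q=1
  k=1: a=2, p=15, q=2
  k=2: a=1, p=22, q=3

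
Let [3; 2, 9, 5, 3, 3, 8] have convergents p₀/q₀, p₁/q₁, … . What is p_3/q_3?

Using pₖ = aₖpₖ₋₁ + pₖ₋₂, qₖ = aₖqₖ₋₁ + qₖ₋₂ (with p₋₁=1, p₋₂=0, q₋₁=0, q₋₂=1):
  k=0: a=3, p=3, q=1
  k=1: a=2, p=7, q=2
  k=2: a=9, p=66, q=19
  k=3: a=5, p=337, q=97

337/97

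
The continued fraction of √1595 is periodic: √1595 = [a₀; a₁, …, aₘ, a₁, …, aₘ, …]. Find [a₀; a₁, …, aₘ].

[39; 1, 14, 1, 78]

a₀ = ⌊√1595⌋ = 39.
With m₀=0, d₀=1 and mₖ₊₁ = dₖaₖ − mₖ, dₖ₊₁ = (n − mₖ₊₁²)/dₖ, aₖ₊₁ = ⌊(a₀+mₖ₊₁)/dₖ₊₁⌋:
  k=1: m=39, d=74, a=1
  k=2: m=35, d=5, a=14
  k=3: m=35, d=74, a=1
  k=4: m=39, d=1, a=78
d=1 and a=2a₀=78 at k=4, so the next step gives (m, d) = (39, 74) again — its k=1 value — and the period has length 4.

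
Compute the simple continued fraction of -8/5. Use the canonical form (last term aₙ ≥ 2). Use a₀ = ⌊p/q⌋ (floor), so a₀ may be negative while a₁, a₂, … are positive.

-8 = -2×5 + 2
5 = 2×2 + 1
2 = 2×1 + 0  (stop)
So -8/5 = [-2; 2, 2].

[-2; 2, 2]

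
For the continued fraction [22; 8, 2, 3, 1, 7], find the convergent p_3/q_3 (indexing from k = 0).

1305/59

Using pₖ = aₖpₖ₋₁ + pₖ₋₂, qₖ = aₖqₖ₋₁ + qₖ₋₂ (with p₋₁=1, p₋₂=0, q₋₁=0, q₋₂=1):
  k=0: a=22, p=22, q=1
  k=1: a=8, p=177, q=8
  k=2: a=2, p=376, q=17
  k=3: a=3, p=1305, q=59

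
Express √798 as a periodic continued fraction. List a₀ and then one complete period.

[28; 4, 56]

a₀ = ⌊√798⌋ = 28.
With m₀=0, d₀=1 and mₖ₊₁ = dₖaₖ − mₖ, dₖ₊₁ = (n − mₖ₊₁²)/dₖ, aₖ₊₁ = ⌊(a₀+mₖ₊₁)/dₖ₊₁⌋:
  k=1: m=28, d=14, a=4
  k=2: m=28, d=1, a=56
d=1 and a=2a₀=56 at k=2, so the next step gives (m, d) = (28, 14) again — its k=1 value — and the period has length 2.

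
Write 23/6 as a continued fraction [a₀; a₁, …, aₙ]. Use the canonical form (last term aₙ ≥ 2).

23 = 3*6 + 5
6 = 1*5 + 1
5 = 5*1 + 0  (stop)
So 23/6 = [3; 1, 5].

[3; 1, 5]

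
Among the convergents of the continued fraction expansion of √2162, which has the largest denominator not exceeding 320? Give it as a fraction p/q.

8602/185

√2162 = [46; 2, 92, …] (period length 2).
Convergents:
  p_0/q_0 = 46/1
  p_1/q_1 = 93/2
  p_2/q_2 = 8602/185
  p_3/q_3 = 17297/372
q_2 = 185 ≤ 320 < 372 = q_3, so the answer is 8602/185.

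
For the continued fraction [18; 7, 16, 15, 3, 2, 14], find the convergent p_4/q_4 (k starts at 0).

Using pₖ = aₖpₖ₋₁ + pₖ₋₂, qₖ = aₖqₖ₋₁ + qₖ₋₂ (with p₋₁=1, p₋₂=0, q₋₁=0, q₋₂=1):
  k=0: a=18, p=18, q=1
  k=1: a=7, p=127, q=7
  k=2: a=16, p=2050, q=113
  k=3: a=15, p=30877, q=1702
  k=4: a=3, p=94681, q=5219

94681/5219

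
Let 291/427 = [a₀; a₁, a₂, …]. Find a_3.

7

291 = 0·427 + 291   →  a_0 = 0
427 = 1·291 + 136   →  a_1 = 1
291 = 2·136 + 19   →  a_2 = 2
136 = 7·19 + 3   →  a_3 = 7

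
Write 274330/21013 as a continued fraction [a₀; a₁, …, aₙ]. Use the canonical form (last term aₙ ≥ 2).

[13; 18, 10, 10, 2, 5]

274330 = 13·21013 + 1161
21013 = 18·1161 + 115
1161 = 10·115 + 11
115 = 10·11 + 5
11 = 2·5 + 1
5 = 5·1 + 0  (stop)
So 274330/21013 = [13; 18, 10, 10, 2, 5].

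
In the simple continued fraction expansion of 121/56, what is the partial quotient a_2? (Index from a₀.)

121 = 2·56 + 9   →  a_0 = 2
56 = 6·9 + 2   →  a_1 = 6
9 = 4·2 + 1   →  a_2 = 4

4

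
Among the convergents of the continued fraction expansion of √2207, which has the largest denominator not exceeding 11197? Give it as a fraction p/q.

207505/4417

√2207 = [46; 1, 45, 1, 92, …] (period length 4).
Convergents:
  p_0/q_0 = 46/1
  p_1/q_1 = 47/1
  p_2/q_2 = 2161/46
  p_3/q_3 = 2208/47
  p_4/q_4 = 205297/4370
  p_5/q_5 = 207505/4417
  p_6/q_6 = 9543022/203135
q_5 = 4417 ≤ 11197 < 203135 = q_6, so the answer is 207505/4417.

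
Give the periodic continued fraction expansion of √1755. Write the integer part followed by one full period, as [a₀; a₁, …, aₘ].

a₀ = ⌊√1755⌋ = 41.
With m₀=0, d₀=1 and mₖ₊₁ = dₖaₖ − mₖ, dₖ₊₁ = (n − mₖ₊₁²)/dₖ, aₖ₊₁ = ⌊(a₀+mₖ₊₁)/dₖ₊₁⌋:
  k=1: m=41, d=74, a=1
  k=2: m=33, d=9, a=8
  k=3: m=39, d=26, a=3
  k=4: m=39, d=9, a=8
  k=5: m=33, d=74, a=1
  k=6: m=41, d=1, a=82
d=1 and a=2a₀=82 at k=6, so the next step gives (m, d) = (41, 74) again — its k=1 value — and the period has length 6.

[41; 1, 8, 3, 8, 1, 82]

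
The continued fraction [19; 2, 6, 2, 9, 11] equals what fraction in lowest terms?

Fold from the inside: start with 11/1.
  9 + 1/11 = 100/11
  2 + 11/100 = 211/100
  6 + 100/211 = 1366/211
  2 + 211/1366 = 2943/1366
  19 + 1366/2943 = 57283/2943

57283/2943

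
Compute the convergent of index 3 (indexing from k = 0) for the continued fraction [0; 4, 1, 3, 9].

Using pₖ = aₖpₖ₋₁ + pₖ₋₂, qₖ = aₖqₖ₋₁ + qₖ₋₂ (with p₋₁=1, p₋₂=0, q₋₁=0, q₋₂=1):
  k=0: a=0, p=0, q=1
  k=1: a=4, p=1, q=4
  k=2: a=1, p=1, q=5
  k=3: a=3, p=4, q=19

4/19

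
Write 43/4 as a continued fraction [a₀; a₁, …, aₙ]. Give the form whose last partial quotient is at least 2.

43 = 10*4 + 3
4 = 1*3 + 1
3 = 3*1 + 0  (stop)
So 43/4 = [10; 1, 3].

[10; 1, 3]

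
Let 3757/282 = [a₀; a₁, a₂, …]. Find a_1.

3757 = 13·282 + 91   →  a_0 = 13
282 = 3·91 + 9   →  a_1 = 3

3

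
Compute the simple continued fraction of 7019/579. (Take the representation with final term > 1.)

7019 = 12*579 + 71
579 = 8*71 + 11
71 = 6*11 + 5
11 = 2*5 + 1
5 = 5*1 + 0  (stop)
So 7019/579 = [12; 8, 6, 2, 5].

[12; 8, 6, 2, 5]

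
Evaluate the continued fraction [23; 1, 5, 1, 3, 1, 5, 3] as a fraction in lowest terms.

14908/625

Using pₖ = aₖpₖ₋₁ + pₖ₋₂ and qₖ = aₖqₖ₋₁ + qₖ₋₂:
  k=0: a=23, p=23, q=1
  k=1: a=1, p=24, q=1
  k=2: a=5, p=143, q=6
  k=3: a=1, p=167, q=7
  k=4: a=3, p=644, q=27
  k=5: a=1, p=811, q=34
  k=6: a=5, p=4699, q=197
  k=7: a=3, p=14908, q=625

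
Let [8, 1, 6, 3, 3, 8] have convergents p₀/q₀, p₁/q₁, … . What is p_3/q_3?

195/22

Using pₖ = aₖpₖ₋₁ + pₖ₋₂, qₖ = aₖqₖ₋₁ + qₖ₋₂ (with p₋₁=1, p₋₂=0, q₋₁=0, q₋₂=1):
  k=0: a=8, p=8, q=1
  k=1: a=1, p=9, q=1
  k=2: a=6, p=62, q=7
  k=3: a=3, p=195, q=22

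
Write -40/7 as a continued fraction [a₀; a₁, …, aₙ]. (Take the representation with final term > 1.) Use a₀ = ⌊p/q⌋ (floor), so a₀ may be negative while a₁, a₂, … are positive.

-40 = -6·7 + 2
7 = 3·2 + 1
2 = 2·1 + 0  (stop)
So -40/7 = [-6; 3, 2].

[-6; 3, 2]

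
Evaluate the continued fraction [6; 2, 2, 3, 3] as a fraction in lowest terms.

Fold from the inside: start with 3/1.
  3 + 1/3 = 10/3
  2 + 3/10 = 23/10
  2 + 10/23 = 56/23
  6 + 23/56 = 359/56

359/56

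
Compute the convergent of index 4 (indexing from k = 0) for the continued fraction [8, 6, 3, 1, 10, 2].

2195/269

Using pₖ = aₖpₖ₋₁ + pₖ₋₂, qₖ = aₖqₖ₋₁ + qₖ₋₂ (with p₋₁=1, p₋₂=0, q₋₁=0, q₋₂=1):
  k=0: a=8, p=8, q=1
  k=1: a=6, p=49, q=6
  k=2: a=3, p=155, q=19
  k=3: a=1, p=204, q=25
  k=4: a=10, p=2195, q=269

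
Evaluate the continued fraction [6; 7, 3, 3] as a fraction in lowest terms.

448/73

Fold from the inside: start with 3/1.
  3 + 1/3 = 10/3
  7 + 3/10 = 73/10
  6 + 10/73 = 448/73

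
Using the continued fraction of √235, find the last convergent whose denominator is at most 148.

1395/91

√235 = [15; 3, 30, …] (period length 2).
Convergents:
  p_0/q_0 = 15/1
  p_1/q_1 = 46/3
  p_2/q_2 = 1395/91
  p_3/q_3 = 4231/276
q_2 = 91 ≤ 148 < 276 = q_3, so the answer is 1395/91.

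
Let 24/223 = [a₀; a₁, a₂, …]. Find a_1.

24 = 0·223 + 24   →  a_0 = 0
223 = 9·24 + 7   →  a_1 = 9

9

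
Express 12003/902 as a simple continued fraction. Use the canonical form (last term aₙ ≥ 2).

[13; 3, 3, 1, 9, 7]

12003 = 13×902 + 277
902 = 3×277 + 71
277 = 3×71 + 64
71 = 1×64 + 7
64 = 9×7 + 1
7 = 7×1 + 0  (stop)
So 12003/902 = [13; 3, 3, 1, 9, 7].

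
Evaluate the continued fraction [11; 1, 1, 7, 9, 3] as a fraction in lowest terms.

Using pₖ = aₖpₖ₋₁ + pₖ₋₂ and qₖ = aₖqₖ₋₁ + qₖ₋₂:
  k=0: a=11, p=11, q=1
  k=1: a=1, p=12, q=1
  k=2: a=1, p=23, q=2
  k=3: a=7, p=173, q=15
  k=4: a=9, p=1580, q=137
  k=5: a=3, p=4913, q=426

4913/426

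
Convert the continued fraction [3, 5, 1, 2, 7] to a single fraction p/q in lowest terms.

397/125

Fold from the inside: start with 7/1.
  2 + 1/7 = 15/7
  1 + 7/15 = 22/15
  5 + 15/22 = 125/22
  3 + 22/125 = 397/125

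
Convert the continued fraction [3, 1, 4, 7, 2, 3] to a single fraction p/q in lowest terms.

1016/267

Using pₖ = aₖpₖ₋₁ + pₖ₋₂ and qₖ = aₖqₖ₋₁ + qₖ₋₂:
  k=0: a=3, p=3, q=1
  k=1: a=1, p=4, q=1
  k=2: a=4, p=19, q=5
  k=3: a=7, p=137, q=36
  k=4: a=2, p=293, q=77
  k=5: a=3, p=1016, q=267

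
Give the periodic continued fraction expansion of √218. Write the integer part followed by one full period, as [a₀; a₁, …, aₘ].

[14; 1, 3, 3, 1, 28]

a₀ = ⌊√218⌋ = 14.
With m₀=0, d₀=1 and mₖ₊₁ = dₖaₖ − mₖ, dₖ₊₁ = (n − mₖ₊₁²)/dₖ, aₖ₊₁ = ⌊(a₀+mₖ₊₁)/dₖ₊₁⌋:
  k=1: m=14, d=22, a=1
  k=2: m=8, d=7, a=3
  k=3: m=13, d=7, a=3
  k=4: m=8, d=22, a=1
  k=5: m=14, d=1, a=28
d=1 and a=2a₀=28 at k=5, so the next step gives (m, d) = (14, 22) again — its k=1 value — and the period has length 5.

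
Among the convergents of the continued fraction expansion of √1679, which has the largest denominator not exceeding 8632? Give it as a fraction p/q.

137719/3361

√1679 = [40; 1, 39, 1, 80, …] (period length 4).
Convergents:
  p_0/q_0 = 40/1
  p_1/q_1 = 41/1
  p_2/q_2 = 1639/40
  p_3/q_3 = 1680/41
  p_4/q_4 = 136039/3320
  p_5/q_5 = 137719/3361
  p_6/q_6 = 5507080/134399
q_5 = 3361 ≤ 8632 < 134399 = q_6, so the answer is 137719/3361.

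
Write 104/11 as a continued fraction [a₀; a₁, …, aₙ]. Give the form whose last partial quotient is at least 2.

[9; 2, 5]

104 = 9·11 + 5
11 = 2·5 + 1
5 = 5·1 + 0  (stop)
So 104/11 = [9; 2, 5].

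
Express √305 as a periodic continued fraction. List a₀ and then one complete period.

a₀ = ⌊√305⌋ = 17.
With m₀=0, d₀=1 and mₖ₊₁ = dₖaₖ − mₖ, dₖ₊₁ = (n − mₖ₊₁²)/dₖ, aₖ₊₁ = ⌊(a₀+mₖ₊₁)/dₖ₊₁⌋:
  k=1: m=17, d=16, a=2
  k=2: m=15, d=5, a=6
  k=3: m=15, d=16, a=2
  k=4: m=17, d=1, a=34
d=1 and a=2a₀=34 at k=4, so the next step gives (m, d) = (17, 16) again — its k=1 value — and the period has length 4.

[17; 2, 6, 2, 34]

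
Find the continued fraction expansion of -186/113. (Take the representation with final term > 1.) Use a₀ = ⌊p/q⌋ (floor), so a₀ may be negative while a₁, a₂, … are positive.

-186 = -2·113 + 40
113 = 2·40 + 33
40 = 1·33 + 7
33 = 4·7 + 5
7 = 1·5 + 2
5 = 2·2 + 1
2 = 2·1 + 0  (stop)
So -186/113 = [-2; 2, 1, 4, 1, 2, 2].

[-2; 2, 1, 4, 1, 2, 2]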